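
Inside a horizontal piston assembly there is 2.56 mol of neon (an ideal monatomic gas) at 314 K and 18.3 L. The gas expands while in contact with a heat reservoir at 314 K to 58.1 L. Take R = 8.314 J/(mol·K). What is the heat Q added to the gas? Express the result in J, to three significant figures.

Q ≈ 7720 J

Isothermal ⇒ ΔU = 0, so Q = W = nRT ln(V₂/V₁).
Q = (2.56)(8.314)(314) ln(58.1/18.3) = 6683 × 1.155 = 7721 J.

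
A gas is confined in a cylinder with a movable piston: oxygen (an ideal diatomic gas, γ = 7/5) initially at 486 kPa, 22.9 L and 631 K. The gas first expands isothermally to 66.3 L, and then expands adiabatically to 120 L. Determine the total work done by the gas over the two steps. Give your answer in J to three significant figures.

W_total ≈ 17700 J

Step 1 (isothermal): W = P₁V₁ ln(V₂/V₁) = (11129) ln(66.3/22.9) = 11831 J.
After step 1: P = 167.9 kPa, V = 66.3 L, T = 631 K.
Step 2 (adiabatic): W = (P₁V₁ − P₂V₂)/(γ−1) = (11129 − 8778)/0.4 = 5878 J.
W_total = 11831 + 5878 = 17709 J.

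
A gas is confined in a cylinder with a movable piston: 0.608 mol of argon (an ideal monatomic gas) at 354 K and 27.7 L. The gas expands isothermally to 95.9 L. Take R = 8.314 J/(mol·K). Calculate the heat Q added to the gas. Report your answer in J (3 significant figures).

Q ≈ 2220 J

Isothermal ⇒ ΔU = 0, so Q = W = nRT ln(V₂/V₁).
Q = (0.608)(8.314)(354) ln(95.9/27.7) = 1789 × 1.242 = 2222 J.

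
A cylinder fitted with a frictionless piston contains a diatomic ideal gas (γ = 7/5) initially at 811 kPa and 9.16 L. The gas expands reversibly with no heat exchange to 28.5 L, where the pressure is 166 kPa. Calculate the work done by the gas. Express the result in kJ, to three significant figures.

W ≈ 6.74 kJ

Adiabatic: W = (P₁V₁ − P₂V₂)/(γ − 1) with γ = 7/5.
P₁V₁ = 7429 J, P₂V₂ = 4731 J.
W = (7429 − 4731) / 0.4 = 6744 J.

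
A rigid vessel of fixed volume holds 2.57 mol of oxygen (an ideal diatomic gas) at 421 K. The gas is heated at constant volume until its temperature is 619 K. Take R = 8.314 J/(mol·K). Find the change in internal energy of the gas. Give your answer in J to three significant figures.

ΔU ≈ 10600 J

Constant volume ⇒ W = 0, so Q = ΔU = nCᵥΔT with Cᵥ = 5R/2 = 20.79 J/(mol·K).
ΔU = (2.57)(20.79)(619 − 421) = 10577 J.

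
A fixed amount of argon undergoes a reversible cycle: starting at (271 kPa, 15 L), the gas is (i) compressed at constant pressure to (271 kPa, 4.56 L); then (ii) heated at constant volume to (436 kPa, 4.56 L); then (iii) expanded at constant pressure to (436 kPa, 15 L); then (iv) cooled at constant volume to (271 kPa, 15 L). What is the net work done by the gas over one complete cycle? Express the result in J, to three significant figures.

Constant-volume legs do no work.
W(i) = (271)(4.56 − 15) = -2829 J; W(iii) = (436)(15 − 4.56) = 4552 J.
W_net = -2829 + 4552 = 1723 J (the clockwise enclosed area).

W_net ≈ 1720 J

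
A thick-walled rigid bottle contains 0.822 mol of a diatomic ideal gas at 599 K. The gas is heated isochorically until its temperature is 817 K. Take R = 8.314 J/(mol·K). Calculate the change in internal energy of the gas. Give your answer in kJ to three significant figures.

ΔU ≈ 3.72 kJ

Constant volume ⇒ W = 0, so Q = ΔU = nCᵥΔT with Cᵥ = 5R/2 = 20.79 J/(mol·K).
ΔU = (0.822)(20.79)(817 − 599) = 3725 J.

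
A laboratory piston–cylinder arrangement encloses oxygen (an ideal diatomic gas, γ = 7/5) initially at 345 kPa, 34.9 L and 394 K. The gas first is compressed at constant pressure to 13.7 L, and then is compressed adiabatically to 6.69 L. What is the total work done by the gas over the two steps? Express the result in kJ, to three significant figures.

W_total ≈ -11.2 kJ

Step 1 (isobaric): W = PΔV = (345 kPa)(13.7 − 34.9 L) = -7314 J.
After step 1: P = 345 kPa, V = 13.7 L, T = 154.7 K.
Step 2 (adiabatic): W = (P₁V₁ − P₂V₂)/(γ−1) = (4726 − 6296)/0.4 = -3923 J.
W_total = -7314 − 3923 = -11237 J.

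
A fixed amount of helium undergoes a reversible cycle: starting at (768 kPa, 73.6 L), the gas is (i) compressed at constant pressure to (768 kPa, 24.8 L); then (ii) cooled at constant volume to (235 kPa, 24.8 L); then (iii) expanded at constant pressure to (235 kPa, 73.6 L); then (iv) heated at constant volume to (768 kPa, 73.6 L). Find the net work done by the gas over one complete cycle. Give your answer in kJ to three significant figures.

Constant-volume legs do no work.
W(i) = (768)(24.8 − 73.6) = -37478 J; W(iii) = (235)(73.6 − 24.8) = 11468 J.
W_net = -37478 + 11468 = -26010 J (the counter-clockwise enclosed area).

W_net ≈ -26.0 kJ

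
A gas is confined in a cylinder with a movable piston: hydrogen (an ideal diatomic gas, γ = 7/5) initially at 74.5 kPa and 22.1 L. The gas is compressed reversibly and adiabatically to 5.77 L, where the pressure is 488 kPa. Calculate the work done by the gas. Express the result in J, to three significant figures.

W ≈ -2920 J

Adiabatic: W = (P₁V₁ − P₂V₂)/(γ − 1) with γ = 7/5.
P₁V₁ = 1646 J, P₂V₂ = 2816 J.
W = (1646 − 2816) / 0.4 = -2923 J.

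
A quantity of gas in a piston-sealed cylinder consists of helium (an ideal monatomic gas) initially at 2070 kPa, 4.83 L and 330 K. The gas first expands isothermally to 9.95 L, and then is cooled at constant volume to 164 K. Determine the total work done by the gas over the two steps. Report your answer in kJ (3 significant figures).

Step 1 (isothermal): W = P₁V₁ ln(V₂/V₁) = (9998) ln(9.95/4.83) = 7226 J.
Step 2 (isochoric): W = 0 (constant volume).
W_total = 7226 + 0 = 7226 J.

W_total ≈ 7.23 kJ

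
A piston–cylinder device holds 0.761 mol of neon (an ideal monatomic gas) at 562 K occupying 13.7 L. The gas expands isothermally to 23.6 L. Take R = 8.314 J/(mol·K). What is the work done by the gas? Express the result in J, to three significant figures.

W ≈ 1930 J

Isothermal: W = nRT ln(V₂/V₁).
W = (0.761)(8.314)(562) × ln(23.6/13.7)
  = 3556 × 0.5439
W_by_gas = 1934 J.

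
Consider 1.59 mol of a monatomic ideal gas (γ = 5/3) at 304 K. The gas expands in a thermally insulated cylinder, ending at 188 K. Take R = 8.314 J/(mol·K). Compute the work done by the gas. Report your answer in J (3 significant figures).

Adiabatic ⇒ Q = 0, so W_by = −ΔU = nCᵥ(T₁ − T₂).
Cᵥ = 3R/2 = 12.47 J/(mol·K).
W = (1.59)(12.47)(304 − 188) = 2300 J.

W ≈ 2300 J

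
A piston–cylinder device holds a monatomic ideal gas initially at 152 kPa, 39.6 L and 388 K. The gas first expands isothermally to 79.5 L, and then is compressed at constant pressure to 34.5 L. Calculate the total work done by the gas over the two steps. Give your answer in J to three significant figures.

W_total ≈ 788 J

Step 1 (isothermal): W = P₁V₁ ln(V₂/V₁) = (6019) ln(79.5/39.6) = 4195 J.
After step 1: P = 75.71 kPa, V = 79.5 L, T = 388 K.
Step 2 (isobaric): W = PΔV = (75.71 kPa)(34.5 − 79.5 L) = -3407 J.
W_total = 4195 − 3407 = 787.9 J.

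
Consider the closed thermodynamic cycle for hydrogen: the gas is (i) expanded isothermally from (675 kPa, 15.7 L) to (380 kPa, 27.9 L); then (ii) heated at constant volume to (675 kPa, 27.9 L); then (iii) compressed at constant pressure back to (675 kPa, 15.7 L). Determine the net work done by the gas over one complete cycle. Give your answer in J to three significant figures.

Leg (i): W = PᵢVᵢ ln(V_f/Vᵢ) = (10598) ln(27.9/15.7) = 6093 J.
Leg (ii): W = 0.
Leg (iii): W = PΔV = (675)(15.7 − 27.9) = -8235 J.
W_net = 6093 − 8235 = -2142 J.

W_net ≈ -2140 J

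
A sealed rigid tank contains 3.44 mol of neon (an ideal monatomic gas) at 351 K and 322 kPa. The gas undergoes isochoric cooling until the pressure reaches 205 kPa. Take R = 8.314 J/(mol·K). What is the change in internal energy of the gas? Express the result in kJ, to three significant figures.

Constant volume ⇒ W = 0, so Q = ΔU = nCᵥΔT with Cᵥ = 3R/2 = 12.47 J/(mol·K).
At constant V, T₂/T₁ = P₂/P₁ ⇒ ΔT = T₁(P₂/P₁ − 1) = 351·(205/322 − 1) = -127.5 K.
ΔU = (3.44)(12.47)(-127.5) = -5471 J.

ΔU ≈ -5.47 kJ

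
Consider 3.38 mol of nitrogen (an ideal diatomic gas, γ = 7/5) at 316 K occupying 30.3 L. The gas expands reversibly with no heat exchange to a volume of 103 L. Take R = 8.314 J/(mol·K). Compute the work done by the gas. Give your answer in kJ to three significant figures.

Adiabatic: TV^(γ−1) = const with γ = 7/5.
T₂ = T₁ (V₁/V₂)^(γ−1) = 316 × (30.3/103)^0.4 = 316 × 0.613 = 193.7 K.
W_by = nCᵥ(T₁ − T₂) = (3.38)(20.79)(316 − 193.7) = 8592 J.

W ≈ 8.59 kJ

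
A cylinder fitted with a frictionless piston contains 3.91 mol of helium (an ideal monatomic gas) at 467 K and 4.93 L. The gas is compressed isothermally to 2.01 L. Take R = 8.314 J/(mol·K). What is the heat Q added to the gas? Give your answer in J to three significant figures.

Isothermal ⇒ ΔU = 0, so Q = W = nRT ln(V₂/V₁).
Q = (3.91)(8.314)(467) ln(2.01/4.93) = 15181 × -0.8972 = -13621 J.

Q ≈ -13600 J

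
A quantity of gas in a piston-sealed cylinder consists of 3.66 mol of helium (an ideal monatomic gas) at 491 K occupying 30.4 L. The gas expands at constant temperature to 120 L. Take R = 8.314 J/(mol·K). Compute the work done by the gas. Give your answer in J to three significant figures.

Isothermal: W = nRT ln(V₂/V₁).
W = (3.66)(8.314)(491) × ln(120/30.4)
  = 14941 × 1.373
W_by_gas = 20514 J.

W ≈ 20500 J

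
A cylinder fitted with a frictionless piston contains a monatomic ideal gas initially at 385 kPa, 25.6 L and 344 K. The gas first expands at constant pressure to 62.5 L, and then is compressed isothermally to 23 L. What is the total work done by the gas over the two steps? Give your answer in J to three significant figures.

W_total ≈ -9850 J

Step 1 (isobaric): W = PΔV = (385 kPa)(62.5 − 25.6 L) = 14206 J.
After step 1: P = 385 kPa, V = 62.5 L, T = 839.8 K.
Step 2 (isothermal): W = P₁V₁ ln(V₂/V₁) = (24062) ln(23/62.5) = -24055 J.
W_total = 14206 − 24055 = -9848 J.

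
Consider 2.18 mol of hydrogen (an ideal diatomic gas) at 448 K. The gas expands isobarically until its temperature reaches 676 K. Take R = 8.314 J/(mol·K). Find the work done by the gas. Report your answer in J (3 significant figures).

Isobaric: W = P ΔV = nR ΔT.
W = (2.18)(8.314)(676 − 448) = 4132 J.

W ≈ 4130 J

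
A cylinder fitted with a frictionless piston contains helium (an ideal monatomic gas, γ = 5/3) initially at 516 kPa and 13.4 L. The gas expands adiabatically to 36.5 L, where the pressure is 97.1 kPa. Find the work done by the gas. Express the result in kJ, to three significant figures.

Adiabatic: W = (P₁V₁ − P₂V₂)/(γ − 1) with γ = 5/3.
P₁V₁ = 6914 J, P₂V₂ = 3544 J.
W = (6914 − 3544) / 0.6667 = 5055 J.

W ≈ 5.06 kJ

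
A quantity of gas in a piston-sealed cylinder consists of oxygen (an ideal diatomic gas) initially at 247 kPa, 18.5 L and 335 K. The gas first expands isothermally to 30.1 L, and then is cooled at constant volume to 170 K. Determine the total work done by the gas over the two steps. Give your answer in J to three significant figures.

Step 1 (isothermal): W = P₁V₁ ln(V₂/V₁) = (4570) ln(30.1/18.5) = 2224 J.
Step 2 (isochoric): W = 0 (constant volume).
W_total = 2224 + 0 = 2224 J.

W_total ≈ 2220 J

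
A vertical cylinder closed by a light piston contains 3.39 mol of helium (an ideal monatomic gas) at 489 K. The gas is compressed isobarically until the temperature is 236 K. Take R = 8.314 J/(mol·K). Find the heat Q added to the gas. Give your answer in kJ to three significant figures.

Isobaric: W = nRΔT = (3.39)(8.314)(-253) = -7131 J.
ΔU = nCᵥΔT with Cᵥ = 3R/2: ΔU = (3.39)(12.47)(-253) = -10696 J.
Q = ΔU + W = -10696 − 7131 = -17827 J.

Q ≈ -17.8 kJ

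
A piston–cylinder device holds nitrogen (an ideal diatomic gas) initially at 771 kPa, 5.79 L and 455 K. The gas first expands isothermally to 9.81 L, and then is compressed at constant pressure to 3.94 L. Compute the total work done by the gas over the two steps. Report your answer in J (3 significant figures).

Step 1 (isothermal): W = P₁V₁ ln(V₂/V₁) = (4464) ln(9.81/5.79) = 2354 J.
After step 1: P = 455.1 kPa, V = 9.81 L, T = 455 K.
Step 2 (isobaric): W = PΔV = (455.1 kPa)(3.94 − 9.81 L) = -2671 J.
W_total = 2354 − 2671 = -317.4 J.

W_total ≈ -317 J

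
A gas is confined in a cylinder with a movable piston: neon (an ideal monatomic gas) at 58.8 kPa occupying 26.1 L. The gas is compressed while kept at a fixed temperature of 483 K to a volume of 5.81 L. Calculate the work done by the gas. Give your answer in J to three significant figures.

Isothermal: W = nRT ln(V₂/V₁) = P₁V₁ ln(V₂/V₁).
P₁V₁ = (58.8 kPa)(26.1 L) = 1535 J.
W = 1535 × ln(5.81/26.1) = 1535 × -1.502
W_by_gas = -2306 J.

W ≈ -2310 J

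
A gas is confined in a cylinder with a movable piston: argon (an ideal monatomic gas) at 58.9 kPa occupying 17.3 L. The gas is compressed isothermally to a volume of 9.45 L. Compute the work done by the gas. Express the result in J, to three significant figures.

W ≈ -616 J

Isothermal: W = nRT ln(V₂/V₁) = P₁V₁ ln(V₂/V₁).
P₁V₁ = (58.9 kPa)(17.3 L) = 1019 J.
W = 1019 × ln(9.45/17.3) = 1019 × -0.6047
W_by_gas = -616.2 J.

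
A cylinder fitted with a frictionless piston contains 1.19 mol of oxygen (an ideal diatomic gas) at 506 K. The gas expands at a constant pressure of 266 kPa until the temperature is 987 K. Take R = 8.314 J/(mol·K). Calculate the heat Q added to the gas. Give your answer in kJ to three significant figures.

Isobaric: W = nRΔT = (1.19)(8.314)(481) = 4759 J.
ΔU = nCᵥΔT with Cᵥ = 5R/2: ΔU = (1.19)(20.79)(481) = 11897 J.
Q = ΔU + W = 11897 + 4759 = 16656 J.

Q ≈ 16.7 kJ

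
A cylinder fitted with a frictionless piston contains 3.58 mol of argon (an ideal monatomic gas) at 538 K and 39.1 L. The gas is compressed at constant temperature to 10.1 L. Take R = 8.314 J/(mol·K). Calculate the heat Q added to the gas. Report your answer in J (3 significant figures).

Q ≈ -21700 J

Isothermal ⇒ ΔU = 0, so Q = W = nRT ln(V₂/V₁).
Q = (3.58)(8.314)(538) ln(10.1/39.1) = 16013 × -1.354 = -21675 J.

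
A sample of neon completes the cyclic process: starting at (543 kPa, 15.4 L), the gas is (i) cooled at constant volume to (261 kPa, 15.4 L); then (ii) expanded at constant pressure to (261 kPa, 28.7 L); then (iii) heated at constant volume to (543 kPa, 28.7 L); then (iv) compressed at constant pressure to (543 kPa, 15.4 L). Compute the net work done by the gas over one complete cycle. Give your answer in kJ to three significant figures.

W_net ≈ -3.75 kJ

Constant-volume legs do no work.
W(ii) = (261)(28.7 − 15.4) = 3471 J; W(iv) = (543)(15.4 − 28.7) = -7222 J.
W_net = 3471 − 7222 = -3751 J (the counter-clockwise enclosed area).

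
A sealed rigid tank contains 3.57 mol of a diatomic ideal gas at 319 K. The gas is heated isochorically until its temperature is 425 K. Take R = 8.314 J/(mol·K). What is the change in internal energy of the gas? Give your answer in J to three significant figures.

ΔU ≈ 7870 J

Constant volume ⇒ W = 0, so Q = ΔU = nCᵥΔT with Cᵥ = 5R/2 = 20.79 J/(mol·K).
ΔU = (3.57)(20.79)(425 − 319) = 7865 J.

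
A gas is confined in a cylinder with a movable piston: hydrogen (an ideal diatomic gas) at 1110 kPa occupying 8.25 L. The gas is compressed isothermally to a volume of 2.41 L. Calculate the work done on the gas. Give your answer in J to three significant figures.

W ≈ 11300 J

Isothermal: W = nRT ln(V₂/V₁) = P₁V₁ ln(V₂/V₁).
P₁V₁ = (1110 kPa)(8.25 L) = 9158 J.
W = 9158 × ln(2.41/8.25) = 9158 × -1.231
W_by_gas = -11269 J; work on gas = −W_by = 11269 J.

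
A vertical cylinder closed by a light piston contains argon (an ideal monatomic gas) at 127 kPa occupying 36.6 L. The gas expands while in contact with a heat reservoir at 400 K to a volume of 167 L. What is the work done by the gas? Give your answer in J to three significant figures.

Isothermal: W = nRT ln(V₂/V₁) = P₁V₁ ln(V₂/V₁).
P₁V₁ = (127 kPa)(36.6 L) = 4648 J.
W = 4648 × ln(167/36.6) = 4648 × 1.518
W_by_gas = 7056 J.

W ≈ 7060 J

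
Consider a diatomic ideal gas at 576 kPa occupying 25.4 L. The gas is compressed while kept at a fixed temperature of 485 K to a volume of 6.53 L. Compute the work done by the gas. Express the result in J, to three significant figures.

Isothermal: W = nRT ln(V₂/V₁) = P₁V₁ ln(V₂/V₁).
P₁V₁ = (576 kPa)(25.4 L) = 14630 J.
W = 14630 × ln(6.53/25.4) = 14630 × -1.358
W_by_gas = -19873 J.

W ≈ -19900 J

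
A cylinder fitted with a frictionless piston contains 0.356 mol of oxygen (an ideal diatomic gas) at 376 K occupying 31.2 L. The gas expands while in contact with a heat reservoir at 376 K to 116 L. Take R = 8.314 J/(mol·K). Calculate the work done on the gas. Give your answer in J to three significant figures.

W ≈ -1460 J

Isothermal: W = nRT ln(V₂/V₁).
W = (0.356)(8.314)(376) × ln(116/31.2)
  = 1113 × 1.313
W_by_gas = 1461 J; work on gas = −W_by = -1461 J.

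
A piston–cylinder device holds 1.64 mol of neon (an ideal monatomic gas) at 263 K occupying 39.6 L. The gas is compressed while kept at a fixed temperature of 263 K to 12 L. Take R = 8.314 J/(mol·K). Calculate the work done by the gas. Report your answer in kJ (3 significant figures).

W ≈ -4.28 kJ

Isothermal: W = nRT ln(V₂/V₁).
W = (1.64)(8.314)(263) × ln(12/39.6)
  = 3586 × -1.194
W_by_gas = -4281 J.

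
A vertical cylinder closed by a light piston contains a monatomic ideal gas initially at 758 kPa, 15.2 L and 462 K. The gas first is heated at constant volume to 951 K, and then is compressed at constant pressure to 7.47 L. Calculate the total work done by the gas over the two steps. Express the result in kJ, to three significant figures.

W_total ≈ -12.1 kJ

Step 1 (isochoric): W = 0 (constant volume).
After step 1: P = 1560 kPa (V unchanged).
Step 2 (isobaric): W = PΔV = (1560 kPa)(7.47 − 15.2 L) = -12061 J.
W_total = 0 − 12061 = -12061 J.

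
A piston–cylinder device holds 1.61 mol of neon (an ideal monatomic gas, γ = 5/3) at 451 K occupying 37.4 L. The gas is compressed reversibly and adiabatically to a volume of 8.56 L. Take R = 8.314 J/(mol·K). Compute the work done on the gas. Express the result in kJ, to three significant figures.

W ≈ 15.1 kJ

Adiabatic: TV^(γ−1) = const with γ = 5/3.
T₂ = T₁ (V₁/V₂)^(γ−1) = 451 × (37.4/8.56)^0.667 = 451 × 2.673 = 1205 K.
W_by = nCᵥ(T₁ − T₂) = (1.61)(12.47)(451 − 1205) = -15146 J.
Work on gas = −W_by = 15146 J.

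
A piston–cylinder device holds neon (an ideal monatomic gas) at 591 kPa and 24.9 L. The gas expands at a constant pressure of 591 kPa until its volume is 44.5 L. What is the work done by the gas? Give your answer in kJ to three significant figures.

Isobaric: W = P ΔV.
W = (591 kPa)(44.5 − 24.9 L) = (591)(19.6) = 11584 J.

W ≈ 11.6 kJ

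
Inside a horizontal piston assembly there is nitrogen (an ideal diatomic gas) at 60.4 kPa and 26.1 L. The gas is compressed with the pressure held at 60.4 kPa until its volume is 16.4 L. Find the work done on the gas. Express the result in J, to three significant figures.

W ≈ 586 J

Isobaric: W = P ΔV.
W = (60.4 kPa)(16.4 − 26.1 L) = (60.4)(-9.7) = -585.9 J.
Work on gas = −W_by = 585.9 J.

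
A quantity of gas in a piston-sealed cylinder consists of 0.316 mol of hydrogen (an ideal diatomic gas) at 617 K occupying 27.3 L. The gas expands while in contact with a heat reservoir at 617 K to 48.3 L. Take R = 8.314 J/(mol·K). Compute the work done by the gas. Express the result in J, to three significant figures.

W ≈ 925 J

Isothermal: W = nRT ln(V₂/V₁).
W = (0.316)(8.314)(617) × ln(48.3/27.3)
  = 1621 × 0.5705
W_by_gas = 924.9 J.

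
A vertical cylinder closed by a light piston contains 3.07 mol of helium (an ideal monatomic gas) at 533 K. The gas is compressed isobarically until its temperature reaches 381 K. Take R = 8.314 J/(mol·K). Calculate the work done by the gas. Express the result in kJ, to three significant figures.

Isobaric: W = P ΔV = nR ΔT.
W = (3.07)(8.314)(381 − 533) = -3880 J.

W ≈ -3.88 kJ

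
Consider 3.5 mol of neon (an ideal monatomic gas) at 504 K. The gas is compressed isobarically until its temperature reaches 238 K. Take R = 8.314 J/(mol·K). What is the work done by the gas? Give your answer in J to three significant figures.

Isobaric: W = P ΔV = nR ΔT.
W = (3.5)(8.314)(238 − 504) = -7740 J.

W ≈ -7740 J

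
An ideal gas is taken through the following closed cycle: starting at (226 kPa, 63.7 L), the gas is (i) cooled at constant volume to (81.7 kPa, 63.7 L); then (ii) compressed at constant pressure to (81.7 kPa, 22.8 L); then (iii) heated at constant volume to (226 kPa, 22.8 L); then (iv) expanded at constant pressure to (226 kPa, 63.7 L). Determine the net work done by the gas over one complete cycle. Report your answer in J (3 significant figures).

Constant-volume legs do no work.
W(ii) = (81.7)(22.8 − 63.7) = -3342 J; W(iv) = (226)(63.7 − 22.8) = 9243 J.
W_net = -3342 + 9243 = 5902 J (the clockwise enclosed area).

W_net ≈ 5900 J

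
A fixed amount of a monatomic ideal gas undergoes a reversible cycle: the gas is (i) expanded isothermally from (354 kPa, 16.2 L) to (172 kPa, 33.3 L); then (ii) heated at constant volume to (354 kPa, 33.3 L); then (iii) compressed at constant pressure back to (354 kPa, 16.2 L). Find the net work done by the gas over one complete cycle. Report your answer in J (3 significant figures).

W_net ≈ -1920 J

Leg (i): W = PᵢVᵢ ln(V_f/Vᵢ) = (5735) ln(33.3/16.2) = 4132 J.
Leg (ii): W = 0.
Leg (iii): W = PΔV = (354)(16.2 − 33.3) = -6053 J.
W_net = 4132 − 6053 = -1921 J.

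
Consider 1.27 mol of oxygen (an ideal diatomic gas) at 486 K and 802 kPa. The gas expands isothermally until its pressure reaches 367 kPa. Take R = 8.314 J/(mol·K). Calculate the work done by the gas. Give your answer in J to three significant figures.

W ≈ 4010 J

Isothermal process: W = nRT ln(V₂/V₁) = nRT ln(P₁/P₂).
W = (1.27)(8.314)(486) × ln(802/367)
  = 5132 × ln(2.185) = 5132 × 0.7817
W_by_gas = 4012 J.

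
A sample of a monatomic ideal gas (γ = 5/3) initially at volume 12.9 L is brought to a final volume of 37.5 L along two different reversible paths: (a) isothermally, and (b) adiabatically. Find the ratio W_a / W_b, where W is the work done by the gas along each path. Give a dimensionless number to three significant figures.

W_a / W_b ≈ 1.40

Path (a) isothermal: W = P₁V₁ ln(V₂/V₁) → W_a/(P₁V₁) = 1.067.
Path (b) adiabatic: W = P₁V₁(1 − (V₁/V₂)^(γ−1))/(γ−1) → W_b/(P₁V₁) = 0.7636.
W_a / W_b = 1.067 / 0.7636 = 1.398.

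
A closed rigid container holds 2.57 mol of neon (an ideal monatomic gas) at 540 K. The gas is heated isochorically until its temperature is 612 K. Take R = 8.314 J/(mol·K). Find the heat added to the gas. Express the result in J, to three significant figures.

Constant volume ⇒ W = 0, so Q = ΔU = nCᵥΔT with Cᵥ = 3R/2 = 12.47 J/(mol·K).
ΔU = (2.57)(12.47)(612 − 540) = 2308 J.

Q ≈ 2310 J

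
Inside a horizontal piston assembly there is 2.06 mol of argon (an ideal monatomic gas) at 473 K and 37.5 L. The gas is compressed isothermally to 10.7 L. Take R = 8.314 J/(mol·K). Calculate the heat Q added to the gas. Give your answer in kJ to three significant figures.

Isothermal ⇒ ΔU = 0, so Q = W = nRT ln(V₂/V₁).
Q = (2.06)(8.314)(473) ln(10.7/37.5) = 8101 × -1.254 = -10159 J.

Q ≈ -10.2 kJ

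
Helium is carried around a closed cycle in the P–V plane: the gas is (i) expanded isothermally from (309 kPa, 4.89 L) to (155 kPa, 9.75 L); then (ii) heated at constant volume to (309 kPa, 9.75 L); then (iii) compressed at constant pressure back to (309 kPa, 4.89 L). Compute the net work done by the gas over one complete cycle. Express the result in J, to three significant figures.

W_net ≈ -459 J

Leg (i): W = PᵢVᵢ ln(V_f/Vᵢ) = (1511) ln(9.75/4.89) = 1043 J.
Leg (ii): W = 0.
Leg (iii): W = PΔV = (309)(4.89 − 9.75) = -1502 J.
W_net = 1043 − 1502 = -459 J.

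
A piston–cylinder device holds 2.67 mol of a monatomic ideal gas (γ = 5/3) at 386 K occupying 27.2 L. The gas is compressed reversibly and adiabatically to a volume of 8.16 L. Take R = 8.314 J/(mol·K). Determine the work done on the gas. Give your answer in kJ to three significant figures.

W ≈ 15.8 kJ

Adiabatic: TV^(γ−1) = const with γ = 5/3.
T₂ = T₁ (V₁/V₂)^(γ−1) = 386 × (27.2/8.16)^0.667 = 386 × 2.231 = 861.3 K.
W_by = nCᵥ(T₁ − T₂) = (2.67)(12.47)(386 − 861.3) = -15828 J.
Work on gas = −W_by = 15828 J.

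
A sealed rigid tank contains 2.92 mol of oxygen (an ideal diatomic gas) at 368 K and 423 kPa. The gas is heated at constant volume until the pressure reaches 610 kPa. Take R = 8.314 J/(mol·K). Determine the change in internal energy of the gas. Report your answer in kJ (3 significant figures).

ΔU ≈ 9.87 kJ

Constant volume ⇒ W = 0, so Q = ΔU = nCᵥΔT with Cᵥ = 5R/2 = 20.79 J/(mol·K).
At constant V, T₂/T₁ = P₂/P₁ ⇒ ΔT = T₁(P₂/P₁ − 1) = 368·(610/423 − 1) = 162.7 K.
ΔU = (2.92)(20.79)(162.7) = 9874 J.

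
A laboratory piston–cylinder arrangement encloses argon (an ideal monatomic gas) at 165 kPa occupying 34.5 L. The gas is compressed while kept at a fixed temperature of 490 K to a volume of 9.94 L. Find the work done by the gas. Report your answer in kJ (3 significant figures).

Isothermal: W = nRT ln(V₂/V₁) = P₁V₁ ln(V₂/V₁).
P₁V₁ = (165 kPa)(34.5 L) = 5692 J.
W = 5692 × ln(9.94/34.5) = 5692 × -1.244
W_by_gas = -7084 J.

W ≈ -7.08 kJ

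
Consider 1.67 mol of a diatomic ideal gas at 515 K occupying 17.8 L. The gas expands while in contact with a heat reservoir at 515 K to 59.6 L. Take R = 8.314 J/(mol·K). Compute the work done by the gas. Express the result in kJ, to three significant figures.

W ≈ 8.64 kJ

Isothermal: W = nRT ln(V₂/V₁).
W = (1.67)(8.314)(515) × ln(59.6/17.8)
  = 7150 × 1.208
W_by_gas = 8641 J.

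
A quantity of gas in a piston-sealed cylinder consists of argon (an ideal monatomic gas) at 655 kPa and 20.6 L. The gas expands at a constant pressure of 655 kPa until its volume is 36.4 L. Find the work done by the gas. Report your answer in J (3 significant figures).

Isobaric: W = P ΔV.
W = (655 kPa)(36.4 − 20.6 L) = (655)(15.8) = 10349 J.

W ≈ 10300 J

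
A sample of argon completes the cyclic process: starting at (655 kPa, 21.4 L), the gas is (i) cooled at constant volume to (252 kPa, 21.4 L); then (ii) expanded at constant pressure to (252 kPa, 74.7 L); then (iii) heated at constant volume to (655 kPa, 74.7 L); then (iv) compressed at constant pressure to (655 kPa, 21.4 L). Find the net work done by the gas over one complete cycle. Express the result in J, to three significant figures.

Constant-volume legs do no work.
W(ii) = (252)(74.7 − 21.4) = 13432 J; W(iv) = (655)(21.4 − 74.7) = -34912 J.
W_net = 13432 − 34912 = -21480 J (the counter-clockwise enclosed area).

W_net ≈ -21500 J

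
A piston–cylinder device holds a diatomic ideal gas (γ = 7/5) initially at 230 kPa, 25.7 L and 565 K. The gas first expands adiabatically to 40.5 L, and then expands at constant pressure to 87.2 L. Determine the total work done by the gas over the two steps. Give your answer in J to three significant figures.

W_total ≈ 8140 J

Step 1 (adiabatic): W = (P₁V₁ − P₂V₂)/(γ−1) = (5911 − 4928)/0.4 = 2458 J.
After step 1: P = 121.7 kPa, V = 40.5 L, T = 471 K.
Step 2 (isobaric): W = PΔV = (121.7 kPa)(87.2 − 40.5 L) = 5682 J.
W_total = 2458 + 5682 = 8140 J.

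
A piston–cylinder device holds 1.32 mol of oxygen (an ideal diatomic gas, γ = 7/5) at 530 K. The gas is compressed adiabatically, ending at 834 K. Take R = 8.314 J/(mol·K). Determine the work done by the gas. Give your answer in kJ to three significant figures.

Adiabatic ⇒ Q = 0, so W_by = −ΔU = nCᵥ(T₁ − T₂).
Cᵥ = 5R/2 = 20.79 J/(mol·K).
W = (1.32)(20.79)(530 − 834) = -8341 J.

W ≈ -8.34 kJ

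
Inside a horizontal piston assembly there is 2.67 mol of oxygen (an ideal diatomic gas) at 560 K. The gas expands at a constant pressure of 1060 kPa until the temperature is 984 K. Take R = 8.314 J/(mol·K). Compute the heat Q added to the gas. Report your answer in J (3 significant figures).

Isobaric: W = nRΔT = (2.67)(8.314)(424) = 9412 J.
ΔU = nCᵥΔT with Cᵥ = 5R/2: ΔU = (2.67)(20.79)(424) = 23530 J.
Q = ΔU + W = 23530 + 9412 = 32942 J.

Q ≈ 32900 J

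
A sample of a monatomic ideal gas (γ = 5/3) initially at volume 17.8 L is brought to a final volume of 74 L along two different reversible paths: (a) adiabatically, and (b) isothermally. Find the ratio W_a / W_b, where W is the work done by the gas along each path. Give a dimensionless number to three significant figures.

W_a / W_b ≈ 0.646

Path (a) adiabatic: W = P₁V₁(1 − (V₁/V₂)^(γ−1))/(γ−1) → W_a/(P₁V₁) = 0.9198.
Path (b) isothermal: W = P₁V₁ ln(V₂/V₁) → W_b/(P₁V₁) = 1.425.
W_a / W_b = 0.9198 / 1.425 = 0.6456.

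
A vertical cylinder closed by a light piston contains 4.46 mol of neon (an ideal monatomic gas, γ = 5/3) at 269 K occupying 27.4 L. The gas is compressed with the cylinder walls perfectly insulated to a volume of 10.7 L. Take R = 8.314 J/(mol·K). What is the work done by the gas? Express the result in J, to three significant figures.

W ≈ -13000 J

Adiabatic: TV^(γ−1) = const with γ = 5/3.
T₂ = T₁ (V₁/V₂)^(γ−1) = 269 × (27.4/10.7)^0.667 = 269 × 1.872 = 503.5 K.
W_by = nCᵥ(T₁ − T₂) = (4.46)(12.47)(269 − 503.5) = -13043 J.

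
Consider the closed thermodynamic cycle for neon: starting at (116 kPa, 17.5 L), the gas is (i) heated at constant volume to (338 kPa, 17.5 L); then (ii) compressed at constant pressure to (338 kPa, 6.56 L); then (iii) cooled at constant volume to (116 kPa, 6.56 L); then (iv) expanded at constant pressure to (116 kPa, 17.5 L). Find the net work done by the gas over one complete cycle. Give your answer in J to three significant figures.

W_net ≈ -2430 J

Constant-volume legs do no work.
W(ii) = (338)(6.56 − 17.5) = -3698 J; W(iv) = (116)(17.5 − 6.56) = 1269 J.
W_net = -3698 + 1269 = -2429 J (the counter-clockwise enclosed area).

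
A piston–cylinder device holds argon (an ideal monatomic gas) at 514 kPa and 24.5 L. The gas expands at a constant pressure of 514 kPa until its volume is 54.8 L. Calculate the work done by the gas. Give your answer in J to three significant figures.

Isobaric: W = P ΔV.
W = (514 kPa)(54.8 − 24.5 L) = (514)(30.3) = 15574 J.

W ≈ 15600 J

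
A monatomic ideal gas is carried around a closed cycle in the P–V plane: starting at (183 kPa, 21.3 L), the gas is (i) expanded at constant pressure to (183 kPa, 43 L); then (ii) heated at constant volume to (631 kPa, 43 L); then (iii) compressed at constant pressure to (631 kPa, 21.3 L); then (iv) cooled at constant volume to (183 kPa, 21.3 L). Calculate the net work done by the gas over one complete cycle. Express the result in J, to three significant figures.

W_net ≈ -9720 J

Constant-volume legs do no work.
W(i) = (183)(43 − 21.3) = 3971 J; W(iii) = (631)(21.3 − 43) = -13693 J.
W_net = 3971 − 13693 = -9722 J (the counter-clockwise enclosed area).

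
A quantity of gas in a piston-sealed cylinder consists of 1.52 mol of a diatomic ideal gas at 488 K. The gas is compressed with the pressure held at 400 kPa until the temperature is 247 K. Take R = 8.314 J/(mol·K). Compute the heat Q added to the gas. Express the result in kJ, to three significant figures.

Isobaric: W = nRΔT = (1.52)(8.314)(-241) = -3046 J.
ΔU = nCᵥΔT with Cᵥ = 5R/2: ΔU = (1.52)(20.79)(-241) = -7614 J.
Q = ΔU + W = -7614 − 3046 = -10660 J.

Q ≈ -10.7 kJ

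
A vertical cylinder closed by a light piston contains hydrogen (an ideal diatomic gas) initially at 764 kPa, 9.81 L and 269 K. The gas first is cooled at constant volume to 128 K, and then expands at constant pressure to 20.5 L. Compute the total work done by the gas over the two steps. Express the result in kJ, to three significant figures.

Step 1 (isochoric): W = 0 (constant volume).
After step 1: P = 363.5 kPa (V unchanged).
Step 2 (isobaric): W = PΔV = (363.5 kPa)(20.5 − 9.81 L) = 3886 J.
W_total = 0 + 3886 = 3886 J.

W_total ≈ 3.89 kJ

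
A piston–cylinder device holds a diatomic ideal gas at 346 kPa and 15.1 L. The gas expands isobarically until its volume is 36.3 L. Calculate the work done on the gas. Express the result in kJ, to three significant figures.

Isobaric: W = P ΔV.
W = (346 kPa)(36.3 − 15.1 L) = (346)(21.2) = 7335 J.
Work on gas = −W_by = -7335 J.

W ≈ -7.34 kJ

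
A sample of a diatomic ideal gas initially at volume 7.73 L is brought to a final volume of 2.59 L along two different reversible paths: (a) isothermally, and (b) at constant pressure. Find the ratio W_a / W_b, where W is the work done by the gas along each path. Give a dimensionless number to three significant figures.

Path (a) isothermal: W = P₁V₁ ln(V₂/V₁) → W_a/(P₁V₁) = -1.093.
Path (b) isobaric: W = P₁(V₂ − V₁) → W_b/(P₁V₁) = -0.6649.
W_a / W_b = -1.093 / -0.6649 = 1.644.

W_a / W_b ≈ 1.64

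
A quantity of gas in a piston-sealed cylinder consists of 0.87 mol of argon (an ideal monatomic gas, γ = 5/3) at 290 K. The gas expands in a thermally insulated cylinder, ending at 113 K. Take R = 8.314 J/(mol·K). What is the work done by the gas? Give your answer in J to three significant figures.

Adiabatic ⇒ Q = 0, so W_by = −ΔU = nCᵥ(T₁ − T₂).
Cᵥ = 3R/2 = 12.47 J/(mol·K).
W = (0.87)(12.47)(290 − 113) = 1920 J.

W ≈ 1920 J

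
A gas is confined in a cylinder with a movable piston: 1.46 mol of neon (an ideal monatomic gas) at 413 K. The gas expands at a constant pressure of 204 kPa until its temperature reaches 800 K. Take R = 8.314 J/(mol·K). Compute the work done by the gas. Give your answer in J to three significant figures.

Isobaric: W = P ΔV = nR ΔT.
W = (1.46)(8.314)(800 − 413) = 4698 J.

W ≈ 4700 J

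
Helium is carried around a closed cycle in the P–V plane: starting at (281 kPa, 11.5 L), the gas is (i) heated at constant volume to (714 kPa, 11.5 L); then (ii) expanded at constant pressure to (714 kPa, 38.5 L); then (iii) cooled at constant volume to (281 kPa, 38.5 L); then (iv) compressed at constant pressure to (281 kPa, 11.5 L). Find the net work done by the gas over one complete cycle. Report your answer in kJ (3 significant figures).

W_net ≈ 11.7 kJ

Constant-volume legs do no work.
W(ii) = (714)(38.5 − 11.5) = 19278 J; W(iv) = (281)(11.5 − 38.5) = -7587 J.
W_net = 19278 − 7587 = 11691 J (the clockwise enclosed area).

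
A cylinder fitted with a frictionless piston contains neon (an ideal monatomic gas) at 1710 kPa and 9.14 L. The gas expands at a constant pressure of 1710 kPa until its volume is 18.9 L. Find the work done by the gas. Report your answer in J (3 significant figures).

Isobaric: W = P ΔV.
W = (1710 kPa)(18.9 − 9.14 L) = (1710)(9.76) = 16690 J.

W ≈ 16700 J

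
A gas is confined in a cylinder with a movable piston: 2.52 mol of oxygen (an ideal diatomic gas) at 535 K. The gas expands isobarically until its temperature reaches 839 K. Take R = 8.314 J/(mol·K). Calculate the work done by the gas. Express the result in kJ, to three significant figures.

W ≈ 6.37 kJ

Isobaric: W = P ΔV = nR ΔT.
W = (2.52)(8.314)(839 − 535) = 6369 J.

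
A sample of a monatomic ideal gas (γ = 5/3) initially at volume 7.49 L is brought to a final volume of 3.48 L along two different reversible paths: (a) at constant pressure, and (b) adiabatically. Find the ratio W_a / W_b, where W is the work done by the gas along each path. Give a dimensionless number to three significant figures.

W_a / W_b ≈ 0.535

Path (a) isobaric: W = P₁(V₂ − V₁) → W_a/(P₁V₁) = -0.5354.
Path (b) adiabatic: W = P₁V₁(1 − (V₁/V₂)^(γ−1))/(γ−1) → W_b/(P₁V₁) = -1.
W_a / W_b = -0.5354 / -1 = 0.5351.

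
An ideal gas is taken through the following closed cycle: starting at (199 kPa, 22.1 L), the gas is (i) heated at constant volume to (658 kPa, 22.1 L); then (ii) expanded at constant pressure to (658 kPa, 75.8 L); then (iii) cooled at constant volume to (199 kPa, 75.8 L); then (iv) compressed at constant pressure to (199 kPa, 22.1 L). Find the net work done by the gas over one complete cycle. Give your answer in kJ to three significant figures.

Constant-volume legs do no work.
W(ii) = (658)(75.8 − 22.1) = 35335 J; W(iv) = (199)(22.1 − 75.8) = -10686 J.
W_net = 35335 − 10686 = 24648 J (the clockwise enclosed area).

W_net ≈ 24.6 kJ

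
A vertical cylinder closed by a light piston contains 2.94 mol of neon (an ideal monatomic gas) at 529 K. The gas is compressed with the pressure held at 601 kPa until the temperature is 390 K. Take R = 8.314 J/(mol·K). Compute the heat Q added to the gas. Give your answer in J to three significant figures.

Q ≈ -8490 J

Isobaric: W = nRΔT = (2.94)(8.314)(-139) = -3398 J.
ΔU = nCᵥΔT with Cᵥ = 3R/2: ΔU = (2.94)(12.47)(-139) = -5096 J.
Q = ΔU + W = -5096 − 3398 = -8494 J.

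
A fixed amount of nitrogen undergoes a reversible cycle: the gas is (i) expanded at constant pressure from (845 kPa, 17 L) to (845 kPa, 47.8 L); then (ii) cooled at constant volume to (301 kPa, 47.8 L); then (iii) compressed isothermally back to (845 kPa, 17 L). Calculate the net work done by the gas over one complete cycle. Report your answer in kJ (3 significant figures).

W_net ≈ 11.2 kJ

Leg (i): W = PΔV = (845)(47.8 − 17) = 26026 J.
Leg (ii): W = 0.
Leg (iii): W = PᵢVᵢ ln(V_f/Vᵢ) = (14388) ln(17/47.8) = -14874 J.
W_net = 26026 − 14874 = 11152 J.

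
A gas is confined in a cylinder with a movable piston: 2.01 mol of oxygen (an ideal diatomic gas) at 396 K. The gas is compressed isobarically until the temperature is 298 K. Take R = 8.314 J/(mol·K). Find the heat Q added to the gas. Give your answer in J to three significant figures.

Isobaric: W = nRΔT = (2.01)(8.314)(-98) = -1638 J.
ΔU = nCᵥΔT with Cᵥ = 5R/2: ΔU = (2.01)(20.79)(-98) = -4094 J.
Q = ΔU + W = -4094 − 1638 = -5732 J.

Q ≈ -5730 J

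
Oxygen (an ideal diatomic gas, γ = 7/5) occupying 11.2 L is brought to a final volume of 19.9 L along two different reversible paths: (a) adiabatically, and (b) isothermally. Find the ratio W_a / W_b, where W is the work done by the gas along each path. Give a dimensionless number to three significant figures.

W_a / W_b ≈ 0.893

Path (a) adiabatic: W = P₁V₁(1 − (V₁/V₂)^(γ−1))/(γ−1) → W_a/(P₁V₁) = 0.5135.
Path (b) isothermal: W = P₁V₁ ln(V₂/V₁) → W_b/(P₁V₁) = 0.5748.
W_a / W_b = 0.5135 / 0.5748 = 0.8934.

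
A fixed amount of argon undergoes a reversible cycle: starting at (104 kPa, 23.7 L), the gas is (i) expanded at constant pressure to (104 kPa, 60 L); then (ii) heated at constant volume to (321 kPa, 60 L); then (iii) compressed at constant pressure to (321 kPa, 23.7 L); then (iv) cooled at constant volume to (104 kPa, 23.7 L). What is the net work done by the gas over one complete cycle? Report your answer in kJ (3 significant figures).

Constant-volume legs do no work.
W(i) = (104)(60 − 23.7) = 3775 J; W(iii) = (321)(23.7 − 60) = -11652 J.
W_net = 3775 − 11652 = -7877 J (the counter-clockwise enclosed area).

W_net ≈ -7.88 kJ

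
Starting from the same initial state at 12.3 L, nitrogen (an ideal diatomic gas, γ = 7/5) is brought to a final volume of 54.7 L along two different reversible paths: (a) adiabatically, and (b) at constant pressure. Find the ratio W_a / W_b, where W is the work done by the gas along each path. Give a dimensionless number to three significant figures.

W_a / W_b ≈ 0.326

Path (a) adiabatic: W = P₁V₁(1 − (V₁/V₂)^(γ−1))/(γ−1) → W_a/(P₁V₁) = 1.124.
Path (b) isobaric: W = P₁(V₂ − V₁) → W_b/(P₁V₁) = 3.447.
W_a / W_b = 1.124 / 3.447 = 0.326.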